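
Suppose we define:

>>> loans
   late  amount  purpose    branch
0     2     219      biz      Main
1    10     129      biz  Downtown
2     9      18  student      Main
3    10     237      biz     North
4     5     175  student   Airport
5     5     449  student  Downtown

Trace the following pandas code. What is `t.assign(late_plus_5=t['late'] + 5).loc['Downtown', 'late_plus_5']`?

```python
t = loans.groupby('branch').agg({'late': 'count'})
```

group by branch, count of late:
          late
branch        
Airport      1
Downtown     2
Main         2
North        1
add column late_plus_5 = t['late'] + 5:
          late  late_plus_5
branch                     
Airport      1            6
Downtown     2            7
Main         2            7
North        1            6
Reading off the value at row 'Downtown', column 'late_plus_5', we get 7.

7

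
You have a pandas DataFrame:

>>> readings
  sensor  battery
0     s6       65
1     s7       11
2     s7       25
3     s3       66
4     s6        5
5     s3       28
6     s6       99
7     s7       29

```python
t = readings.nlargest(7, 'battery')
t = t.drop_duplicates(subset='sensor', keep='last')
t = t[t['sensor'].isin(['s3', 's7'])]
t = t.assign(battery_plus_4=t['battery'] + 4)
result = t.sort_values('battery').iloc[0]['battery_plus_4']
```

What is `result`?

15

take 7 rows with largest battery:
  sensor  battery
6     s6       99
3     s3       66
0     s6       65
7     s7       29
5     s3       28
2     s7       25
1     s7       11
drop duplicate sensor (keep=last):
  sensor  battery
0     s6       65
5     s3       28
1     s7       11
filter rows where sensor in ['s3', 's7']:
  sensor  battery
5     s3       28
1     s7       11
add column battery_plus_4 = t['battery'] + 4:
  sensor  battery  battery_plus_4
5     s3       28              32
1     s7       11              15
sort by battery:
  sensor  battery  battery_plus_4
1     s7       11              15
5     s3       28              32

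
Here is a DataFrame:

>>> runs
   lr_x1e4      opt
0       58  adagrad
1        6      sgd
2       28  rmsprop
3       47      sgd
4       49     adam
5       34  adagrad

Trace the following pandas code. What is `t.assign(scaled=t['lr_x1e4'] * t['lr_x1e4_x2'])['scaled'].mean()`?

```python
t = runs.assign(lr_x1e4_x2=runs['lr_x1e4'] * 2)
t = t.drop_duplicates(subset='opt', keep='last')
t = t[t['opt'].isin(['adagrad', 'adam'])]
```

3557.0

add column lr_x1e4_x2 = runs['lr_x1e4'] * 2:
   lr_x1e4      opt  lr_x1e4_x2
0       58  adagrad         116
1        6      sgd          12
2       28  rmsprop          56
3       47      sgd          94
4       49     adam          98
5       34  adagrad          68
drop duplicate opt (keep=last):
   lr_x1e4      opt  lr_x1e4_x2
2       28  rmsprop          56
3       47      sgd          94
4       49     adam          98
5       34  adagrad          68
filter rows where opt in ['adagrad', 'adam']:
   lr_x1e4      opt  lr_x1e4_x2
4       49     adam          98
5       34  adagrad          68
add column scaled = t['lr_x1e4'] * t['lr_x1e4_x2']:
   lr_x1e4      opt  lr_x1e4_x2  scaled
4       49     adam          98    4802
5       34  adagrad          68    2312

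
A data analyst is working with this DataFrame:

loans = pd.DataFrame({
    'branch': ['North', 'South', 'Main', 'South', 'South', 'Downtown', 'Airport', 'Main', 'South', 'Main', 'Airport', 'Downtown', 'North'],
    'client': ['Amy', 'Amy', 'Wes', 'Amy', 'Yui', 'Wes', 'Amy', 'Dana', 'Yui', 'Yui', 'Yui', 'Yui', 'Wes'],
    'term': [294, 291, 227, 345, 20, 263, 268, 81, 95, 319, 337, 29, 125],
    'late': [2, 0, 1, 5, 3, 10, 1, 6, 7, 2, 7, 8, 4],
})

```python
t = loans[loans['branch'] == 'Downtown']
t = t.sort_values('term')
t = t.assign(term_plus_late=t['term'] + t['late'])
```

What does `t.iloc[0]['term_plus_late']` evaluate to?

37

filter rows where branch == 'Downtown':
      branch client  term  late
5   Downtown    Wes   263    10
11  Downtown    Yui    29     8
sort by term:
      branch client  term  late
11  Downtown    Yui    29     8
5   Downtown    Wes   263    10
add column term_plus_late = t['term'] + t['late']:
      branch client  term  late  term_plus_late
11  Downtown    Yui    29     8              37
5   Downtown    Wes   263    10             273
value at position 0, column 'term_plus_late' → 37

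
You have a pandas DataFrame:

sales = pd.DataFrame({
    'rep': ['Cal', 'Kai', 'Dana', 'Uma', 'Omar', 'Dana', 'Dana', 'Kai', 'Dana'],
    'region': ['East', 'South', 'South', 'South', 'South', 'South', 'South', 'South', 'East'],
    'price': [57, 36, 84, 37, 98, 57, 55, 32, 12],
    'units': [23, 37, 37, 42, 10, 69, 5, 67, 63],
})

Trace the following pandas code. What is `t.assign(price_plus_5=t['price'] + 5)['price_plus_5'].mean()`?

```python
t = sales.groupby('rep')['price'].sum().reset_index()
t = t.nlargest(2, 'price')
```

group by rep, sum of price:
rep
Cal      57
Dana    208
Kai      68
Omar     98
Uma      37
Name: price, dtype: int64
reset_index():
    rep  price
0   Cal     57
1  Dana    208
2   Kai     68
3  Omar     98
4   Uma     37
take 2 rows with largest price:
    rep  price
1  Dana    208
3  Omar     98
add column price_plus_5 = t['price'] + 5:
    rep  price  price_plus_5
1  Dana    208           213
3  Omar     98           103

158.0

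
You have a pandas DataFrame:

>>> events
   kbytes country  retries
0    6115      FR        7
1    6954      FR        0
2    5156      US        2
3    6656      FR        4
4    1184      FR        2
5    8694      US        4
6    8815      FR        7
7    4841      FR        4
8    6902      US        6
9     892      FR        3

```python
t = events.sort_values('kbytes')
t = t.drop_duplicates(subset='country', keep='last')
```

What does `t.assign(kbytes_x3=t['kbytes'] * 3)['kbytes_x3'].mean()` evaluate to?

sort by kbytes:
   kbytes country  retries
9     892      FR        3
4    1184      FR        2
7    4841      FR        4
2    5156      US        2
0    6115      FR        7
3    6656      FR        4
8    6902      US        6
1    6954      FR        0
5    8694      US        4
6    8815      FR        7
drop duplicate country (keep=last):
   kbytes country  retries
5    8694      US        4
6    8815      FR        7
add column kbytes_x3 = t['kbytes'] * 3:
   kbytes country  retries  kbytes_x3
5    8694      US        4      26082
6    8815      FR        7      26445
Finally, mean of column 'kbytes_x3' = 26263.5.

26263.5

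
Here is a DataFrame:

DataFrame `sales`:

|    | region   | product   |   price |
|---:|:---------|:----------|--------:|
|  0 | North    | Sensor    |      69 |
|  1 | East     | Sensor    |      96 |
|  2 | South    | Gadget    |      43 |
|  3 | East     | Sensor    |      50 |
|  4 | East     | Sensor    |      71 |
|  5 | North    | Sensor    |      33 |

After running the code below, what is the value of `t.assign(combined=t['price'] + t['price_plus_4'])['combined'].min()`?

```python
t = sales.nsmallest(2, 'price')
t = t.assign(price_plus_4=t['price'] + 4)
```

70

take 2 rows with smallest price:
  region product  price
5  North  Sensor     33
2  South  Gadget     43
add column price_plus_4 = t['price'] + 4:
  region product  price  price_plus_4
5  North  Sensor     33            37
2  South  Gadget     43            47
add column combined = t['price'] + t['price_plus_4']:
  region product  price  price_plus_4  combined
5  North  Sensor     33            37        70
2  South  Gadget     43            47        90
Taking the min of column 'combined' gives 70.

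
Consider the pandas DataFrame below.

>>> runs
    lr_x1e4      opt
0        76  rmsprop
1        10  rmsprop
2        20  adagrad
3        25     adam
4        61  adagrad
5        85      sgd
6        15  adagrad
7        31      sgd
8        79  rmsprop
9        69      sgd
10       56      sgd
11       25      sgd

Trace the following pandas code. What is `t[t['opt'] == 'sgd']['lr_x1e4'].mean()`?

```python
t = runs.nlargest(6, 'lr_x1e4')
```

70.0

take 6 rows with largest lr_x1e4:
    lr_x1e4      opt
5        85      sgd
8        79  rmsprop
0        76  rmsprop
9        69      sgd
4        61  adagrad
10       56      sgd
filter rows where opt == 'sgd':
    lr_x1e4  opt
5        85  sgd
9        69  sgd
10       56  sgd
Reading off the mean of column 'lr_x1e4', we get 70.0.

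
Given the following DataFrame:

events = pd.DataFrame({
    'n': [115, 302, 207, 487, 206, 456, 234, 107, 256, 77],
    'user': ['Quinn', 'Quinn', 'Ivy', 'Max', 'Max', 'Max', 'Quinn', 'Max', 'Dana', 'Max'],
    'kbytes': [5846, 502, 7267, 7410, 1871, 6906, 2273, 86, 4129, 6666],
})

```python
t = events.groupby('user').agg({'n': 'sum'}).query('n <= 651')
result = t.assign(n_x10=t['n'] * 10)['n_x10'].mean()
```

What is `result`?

group by user, sum of n:
          n
user       
Dana    256
Ivy     207
Max    1333
Quinn   651
filter rows where n <= 651:
         n
user      
Dana   256
Ivy    207
Quinn  651
add column n_x10 = t['n'] * 10:
         n  n_x10
user             
Dana   256   2560
Ivy    207   2070
Quinn  651   6510

3713.33333333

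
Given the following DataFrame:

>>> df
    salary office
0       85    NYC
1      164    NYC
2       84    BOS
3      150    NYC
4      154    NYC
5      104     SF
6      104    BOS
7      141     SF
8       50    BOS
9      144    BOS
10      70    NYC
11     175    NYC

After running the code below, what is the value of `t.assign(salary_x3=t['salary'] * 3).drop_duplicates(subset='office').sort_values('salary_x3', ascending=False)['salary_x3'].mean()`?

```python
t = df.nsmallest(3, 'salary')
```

180.0

take 3 rows with smallest salary:
    salary office
8       50    BOS
10      70    NYC
2       84    BOS
add column salary_x3 = t['salary'] * 3:
    salary office  salary_x3
8       50    BOS        150
10      70    NYC        210
2       84    BOS        252
drop duplicate office (keep=first):
    salary office  salary_x3
8       50    BOS        150
10      70    NYC        210
sort by salary_x3 descending:
    salary office  salary_x3
10      70    NYC        210
8       50    BOS        150
Finally, mean of column 'salary_x3' = 180.0.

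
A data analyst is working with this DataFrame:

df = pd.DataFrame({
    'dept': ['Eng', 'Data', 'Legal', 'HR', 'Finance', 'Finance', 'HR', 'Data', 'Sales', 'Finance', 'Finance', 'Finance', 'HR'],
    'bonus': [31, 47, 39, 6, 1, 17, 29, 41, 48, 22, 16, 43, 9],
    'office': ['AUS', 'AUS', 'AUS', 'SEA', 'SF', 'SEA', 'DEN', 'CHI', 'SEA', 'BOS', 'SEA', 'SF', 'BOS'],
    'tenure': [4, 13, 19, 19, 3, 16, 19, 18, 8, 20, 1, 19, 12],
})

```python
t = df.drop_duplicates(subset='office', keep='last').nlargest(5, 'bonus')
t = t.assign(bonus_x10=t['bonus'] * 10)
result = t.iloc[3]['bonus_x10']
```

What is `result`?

drop duplicate office (keep=last):
       dept  bonus office  tenure
2     Legal     39    AUS      19
6        HR     29    DEN      19
7      Data     41    CHI      18
10  Finance     16    SEA       1
11  Finance     43     SF      19
12       HR      9    BOS      12
take 5 rows with largest bonus:
       dept  bonus office  tenure
11  Finance     43     SF      19
7      Data     41    CHI      18
2     Legal     39    AUS      19
6        HR     29    DEN      19
10  Finance     16    SEA       1
add column bonus_x10 = t['bonus'] * 10:
       dept  bonus office  tenure  bonus_x10
11  Finance     43     SF      19        430
7      Data     41    CHI      18        410
2     Legal     39    AUS      19        390
6        HR     29    DEN      19        290
10  Finance     16    SEA       1        160
Then the value at position 3, column 'bonus_x10': 290

290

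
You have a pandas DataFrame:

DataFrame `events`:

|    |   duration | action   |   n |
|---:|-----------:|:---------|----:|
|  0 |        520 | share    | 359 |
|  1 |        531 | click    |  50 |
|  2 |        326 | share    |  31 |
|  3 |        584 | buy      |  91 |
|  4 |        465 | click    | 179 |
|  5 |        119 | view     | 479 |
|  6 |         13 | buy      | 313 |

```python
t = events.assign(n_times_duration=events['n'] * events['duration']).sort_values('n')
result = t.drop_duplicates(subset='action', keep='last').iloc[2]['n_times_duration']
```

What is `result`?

add column n_times_duration = events['n'] * events['duration']:
   duration action    n  n_times_duration
0       520  share  359            186680
1       531  click   50             26550
2       326  share   31             10106
3       584    buy   91             53144
4       465  click  179             83235
5       119   view  479             57001
6        13    buy  313              4069
sort by n:
   duration action    n  n_times_duration
2       326  share   31             10106
1       531  click   50             26550
3       584    buy   91             53144
4       465  click  179             83235
6        13    buy  313              4069
0       520  share  359            186680
5       119   view  479             57001
drop duplicate action (keep=last):
   duration action    n  n_times_duration
4       465  click  179             83235
6        13    buy  313              4069
0       520  share  359            186680
5       119   view  479             57001
The value at position 2, column 'n_times_duration' is 186680.

186680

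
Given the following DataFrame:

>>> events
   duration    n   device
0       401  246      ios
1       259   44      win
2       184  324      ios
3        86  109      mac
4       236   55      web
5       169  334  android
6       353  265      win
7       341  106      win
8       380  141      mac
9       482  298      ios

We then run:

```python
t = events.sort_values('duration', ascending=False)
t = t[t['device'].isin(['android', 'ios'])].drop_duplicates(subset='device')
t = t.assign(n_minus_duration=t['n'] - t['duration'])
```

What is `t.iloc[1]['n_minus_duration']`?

165

sort by duration descending:
   duration    n   device
9       482  298      ios
0       401  246      ios
8       380  141      mac
6       353  265      win
7       341  106      win
1       259   44      win
4       236   55      web
2       184  324      ios
5       169  334  android
3        86  109      mac
filter rows where device in ['android', 'ios']:
   duration    n   device
9       482  298      ios
0       401  246      ios
2       184  324      ios
5       169  334  android
drop duplicate device (keep=first):
   duration    n   device
9       482  298      ios
5       169  334  android
add column n_minus_duration = t['n'] - t['duration']:
   duration    n   device  n_minus_duration
9       482  298      ios              -184
5       169  334  android               165
Reading off the value at position 1, column 'n_minus_duration', we get 165.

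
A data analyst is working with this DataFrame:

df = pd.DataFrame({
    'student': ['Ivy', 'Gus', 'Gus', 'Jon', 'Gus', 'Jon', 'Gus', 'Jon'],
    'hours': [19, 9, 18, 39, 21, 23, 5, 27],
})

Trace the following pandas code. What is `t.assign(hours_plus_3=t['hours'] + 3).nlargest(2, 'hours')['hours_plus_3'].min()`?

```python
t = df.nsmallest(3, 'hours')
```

take 3 rows with smallest hours:
  student  hours
6     Gus      5
1     Gus      9
2     Gus     18
add column hours_plus_3 = t['hours'] + 3:
  student  hours  hours_plus_3
6     Gus      5             8
1     Gus      9            12
2     Gus     18            21
take 2 rows with largest hours:
  student  hours  hours_plus_3
2     Gus     18            21
1     Gus      9            12
So min() = 12.

12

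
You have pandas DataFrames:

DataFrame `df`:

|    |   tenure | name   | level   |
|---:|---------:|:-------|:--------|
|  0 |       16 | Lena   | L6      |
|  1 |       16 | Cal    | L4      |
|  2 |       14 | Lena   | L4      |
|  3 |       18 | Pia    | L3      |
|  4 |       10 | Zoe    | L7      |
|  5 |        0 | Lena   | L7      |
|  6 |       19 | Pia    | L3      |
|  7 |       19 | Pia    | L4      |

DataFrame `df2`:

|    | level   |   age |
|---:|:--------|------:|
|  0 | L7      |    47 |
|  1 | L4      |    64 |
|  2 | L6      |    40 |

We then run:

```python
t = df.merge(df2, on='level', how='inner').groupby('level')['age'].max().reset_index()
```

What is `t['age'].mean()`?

merge on 'level' (how='inner') → 6 rows:
   tenure  name level  age
0      16  Lena    L6   40
1      16   Cal    L4   64
2      14  Lena    L4   64
3      10   Zoe    L7   47
4       0  Lena    L7   47
5      19   Pia    L4   64
group by level, max of age:
level
L4    64
L6    40
L7    47
Name: age, dtype: int64
reset_index():
  level  age
0    L4   64
1    L6   40
2    L7   47
Hence 50.3333333333.

50.3333333333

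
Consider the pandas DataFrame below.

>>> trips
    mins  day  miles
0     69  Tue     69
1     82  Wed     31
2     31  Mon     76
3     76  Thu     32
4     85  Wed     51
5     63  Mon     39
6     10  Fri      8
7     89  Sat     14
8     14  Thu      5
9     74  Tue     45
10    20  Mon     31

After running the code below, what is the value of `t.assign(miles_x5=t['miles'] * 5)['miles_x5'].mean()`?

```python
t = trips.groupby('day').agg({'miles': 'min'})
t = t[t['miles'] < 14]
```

group by day, min of miles:
     miles
day       
Fri      8
Mon     31
Sat     14
Thu      5
Tue     45
Wed     31
filter rows where miles < 14:
     miles
day       
Fri      8
Thu      5
add column miles_x5 = t['miles'] * 5:
     miles  miles_x5
day                 
Fri      8        40
Thu      5        25
So mean() = 32.5.

32.5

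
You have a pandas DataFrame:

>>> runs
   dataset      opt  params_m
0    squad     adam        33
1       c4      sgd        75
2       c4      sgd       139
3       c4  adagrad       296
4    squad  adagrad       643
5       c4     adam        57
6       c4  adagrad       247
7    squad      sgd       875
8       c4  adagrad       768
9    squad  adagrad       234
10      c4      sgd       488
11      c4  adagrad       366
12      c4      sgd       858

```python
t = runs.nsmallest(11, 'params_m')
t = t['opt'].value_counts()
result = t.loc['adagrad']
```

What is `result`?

6

take 11 rows with smallest params_m:
   dataset      opt  params_m
0    squad     adam        33
5       c4     adam        57
1       c4      sgd        75
2       c4      sgd       139
9    squad  adagrad       234
6       c4  adagrad       247
3       c4  adagrad       296
11      c4  adagrad       366
10      c4      sgd       488
4    squad  adagrad       643
8       c4  adagrad       768
value_counts of opt:
opt
adagrad    6
sgd        3
adam       2
Name: count, dtype: int64
Reading off the value at index 'adagrad', we get 6.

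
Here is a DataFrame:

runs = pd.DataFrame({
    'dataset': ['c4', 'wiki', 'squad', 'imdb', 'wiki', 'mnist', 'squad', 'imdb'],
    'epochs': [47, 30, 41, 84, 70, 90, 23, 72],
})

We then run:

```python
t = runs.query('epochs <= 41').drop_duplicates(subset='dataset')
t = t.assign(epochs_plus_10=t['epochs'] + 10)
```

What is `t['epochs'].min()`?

filter rows where epochs <= 41:
  dataset  epochs
1    wiki      30
2   squad      41
6   squad      23
drop duplicate dataset (keep=first):
  dataset  epochs
1    wiki      30
2   squad      41
add column epochs_plus_10 = t['epochs'] + 10:
  dataset  epochs  epochs_plus_10
1    wiki      30              40
2   squad      41              51

30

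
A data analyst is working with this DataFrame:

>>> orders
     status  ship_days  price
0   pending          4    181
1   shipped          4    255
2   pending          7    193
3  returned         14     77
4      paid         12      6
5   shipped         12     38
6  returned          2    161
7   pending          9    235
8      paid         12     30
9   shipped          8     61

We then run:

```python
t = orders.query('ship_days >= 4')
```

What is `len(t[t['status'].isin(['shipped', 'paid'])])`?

5

filter rows where ship_days >= 4:
     status  ship_days  price
0   pending          4    181
1   shipped          4    255
2   pending          7    193
3  returned         14     77
4      paid         12      6
5   shipped         12     38
7   pending          9    235
8      paid         12     30
9   shipped          8     61
filter rows where status in ['shipped', 'paid']:
    status  ship_days  price
1  shipped          4    255
4     paid         12      6
5  shipped         12     38
8     paid         12     30
9  shipped          8     61
Finally, number of rows = 5.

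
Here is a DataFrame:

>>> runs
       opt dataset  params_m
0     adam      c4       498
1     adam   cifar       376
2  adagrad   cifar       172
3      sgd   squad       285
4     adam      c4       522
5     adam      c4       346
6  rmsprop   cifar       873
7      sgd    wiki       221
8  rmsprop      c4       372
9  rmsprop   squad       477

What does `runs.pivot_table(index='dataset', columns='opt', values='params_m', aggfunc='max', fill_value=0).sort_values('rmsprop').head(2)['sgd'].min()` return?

pivot: rows=dataset, cols=opt, max(params_m):
opt      adagrad  adam  rmsprop  sgd
dataset                             
c4             0   522      372    0
cifar        172   376      873    0
squad          0     0      477  285
wiki           0     0        0  221
sort by rmsprop:
opt      adagrad  adam  rmsprop  sgd
dataset                             
wiki           0     0        0  221
c4             0   522      372    0
squad          0     0      477  285
cifar        172   376      873    0
take first 2 rows:
opt      adagrad  adam  rmsprop  sgd
dataset                             
wiki           0     0        0  221
c4             0   522      372    0
Taking the min of column 'sgd' gives 0.

0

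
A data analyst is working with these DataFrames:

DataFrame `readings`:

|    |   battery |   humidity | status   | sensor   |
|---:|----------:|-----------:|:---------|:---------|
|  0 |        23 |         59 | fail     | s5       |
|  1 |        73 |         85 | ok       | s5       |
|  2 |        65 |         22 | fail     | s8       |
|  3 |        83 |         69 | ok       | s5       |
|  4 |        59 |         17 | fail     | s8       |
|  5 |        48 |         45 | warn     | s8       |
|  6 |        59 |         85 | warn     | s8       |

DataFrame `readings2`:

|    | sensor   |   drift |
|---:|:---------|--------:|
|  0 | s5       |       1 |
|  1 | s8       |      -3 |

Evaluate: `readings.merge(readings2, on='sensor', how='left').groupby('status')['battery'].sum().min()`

107

merge on 'sensor' (how='left') → 7 rows:
   battery  humidity status sensor  drift
0       23        59   fail     s5      1
1       73        85     ok     s5      1
2       65        22   fail     s8     -3
3       83        69     ok     s5      1
4       59        17   fail     s8     -3
5       48        45   warn     s8     -3
6       59        85   warn     s8     -3
group by status, sum of battery:
status
fail    147
ok      156
warn    107
Name: battery, dtype: int64
The min of the resulting series is 107.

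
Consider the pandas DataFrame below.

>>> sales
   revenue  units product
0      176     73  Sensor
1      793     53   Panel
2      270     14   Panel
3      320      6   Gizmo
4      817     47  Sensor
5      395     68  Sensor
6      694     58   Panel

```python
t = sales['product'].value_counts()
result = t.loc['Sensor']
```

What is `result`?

value_counts of product:
product
Sensor    3
Panel     3
Gizmo     1
Name: count, dtype: int64
So loc['Sensor'] = 3.

3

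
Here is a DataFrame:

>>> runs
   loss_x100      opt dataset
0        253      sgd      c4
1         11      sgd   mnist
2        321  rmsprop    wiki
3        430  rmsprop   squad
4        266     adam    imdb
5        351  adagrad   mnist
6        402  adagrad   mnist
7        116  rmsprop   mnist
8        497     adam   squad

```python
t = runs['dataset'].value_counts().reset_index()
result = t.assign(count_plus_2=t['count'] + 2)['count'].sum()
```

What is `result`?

value_counts of dataset:
dataset
mnist    4
squad    2
c4       1
wiki     1
imdb     1
Name: count, dtype: int64
reset_index():
  dataset  count
0   mnist      4
1   squad      2
2      c4      1
3    wiki      1
4    imdb      1
add column count_plus_2 = t['count'] + 2:
  dataset  count  count_plus_2
0   mnist      4             6
1   squad      2             4
2      c4      1             3
3    wiki      1             3
4    imdb      1             3

9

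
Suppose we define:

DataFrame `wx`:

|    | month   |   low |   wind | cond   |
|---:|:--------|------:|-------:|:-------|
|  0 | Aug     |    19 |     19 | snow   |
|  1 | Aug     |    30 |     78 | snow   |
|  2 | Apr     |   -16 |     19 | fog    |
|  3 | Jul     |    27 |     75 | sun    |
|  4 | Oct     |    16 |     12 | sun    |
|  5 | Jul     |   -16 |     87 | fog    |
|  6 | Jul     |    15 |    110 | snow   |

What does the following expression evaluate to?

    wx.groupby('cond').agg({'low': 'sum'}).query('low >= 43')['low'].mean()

group by cond, sum of low:
      low
cond     
fog   -32
snow   64
sun    43
filter rows where low >= 43:
      low
cond     
snow   64
sun    43

53.5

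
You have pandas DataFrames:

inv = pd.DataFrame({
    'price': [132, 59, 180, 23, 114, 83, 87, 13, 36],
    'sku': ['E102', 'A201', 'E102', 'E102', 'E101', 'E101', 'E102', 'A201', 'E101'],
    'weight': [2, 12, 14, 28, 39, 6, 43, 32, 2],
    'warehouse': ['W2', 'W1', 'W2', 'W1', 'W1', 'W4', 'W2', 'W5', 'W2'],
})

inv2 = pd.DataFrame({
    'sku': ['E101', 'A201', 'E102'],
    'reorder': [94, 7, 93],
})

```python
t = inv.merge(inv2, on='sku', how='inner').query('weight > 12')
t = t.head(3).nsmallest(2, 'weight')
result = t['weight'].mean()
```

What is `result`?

21.0

merge on 'sku' (how='inner') → 9 rows:
   price   sku  weight warehouse  reorder
0    132  E102       2        W2       93
1     59  A201      12        W1        7
2    180  E102      14        W2       93
3     23  E102      28        W1       93
4    114  E101      39        W1       94
5     83  E101       6        W4       94
6     87  E102      43        W2       93
7     13  A201      32        W5        7
8     36  E101       2        W2       94
filter rows where weight > 12:
   price   sku  weight warehouse  reorder
2    180  E102      14        W2       93
3     23  E102      28        W1       93
4    114  E101      39        W1       94
6     87  E102      43        W2       93
7     13  A201      32        W5        7
take first 3 rows:
   price   sku  weight warehouse  reorder
2    180  E102      14        W2       93
3     23  E102      28        W1       93
4    114  E101      39        W1       94
take 2 rows with smallest weight:
   price   sku  weight warehouse  reorder
2    180  E102      14        W2       93
3     23  E102      28        W1       93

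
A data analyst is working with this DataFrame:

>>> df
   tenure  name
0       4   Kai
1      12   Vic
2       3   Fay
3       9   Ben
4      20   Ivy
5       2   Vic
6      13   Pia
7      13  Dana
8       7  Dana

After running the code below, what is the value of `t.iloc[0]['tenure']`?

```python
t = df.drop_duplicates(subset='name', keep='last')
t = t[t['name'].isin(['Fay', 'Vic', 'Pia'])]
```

3

drop duplicate name (keep=last):
   tenure  name
0       4   Kai
2       3   Fay
3       9   Ben
4      20   Ivy
5       2   Vic
6      13   Pia
8       7  Dana
filter rows where name in ['Fay', 'Vic', 'Pia']:
   tenure name
2       3  Fay
5       2  Vic
6      13  Pia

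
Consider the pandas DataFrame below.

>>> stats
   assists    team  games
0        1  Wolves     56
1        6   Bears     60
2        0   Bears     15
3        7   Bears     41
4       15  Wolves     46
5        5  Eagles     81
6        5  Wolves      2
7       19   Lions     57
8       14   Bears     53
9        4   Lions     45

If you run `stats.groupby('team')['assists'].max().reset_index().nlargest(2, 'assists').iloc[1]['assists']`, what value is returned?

group by team, max of assists:
team
Bears     14
Eagles     5
Lions     19
Wolves    15
Name: assists, dtype: int64
reset_index():
     team  assists
0   Bears       14
1  Eagles        5
2   Lions       19
3  Wolves       15
take 2 rows with largest assists:
     team  assists
2   Lions       19
3  Wolves       15
Hence 15.

15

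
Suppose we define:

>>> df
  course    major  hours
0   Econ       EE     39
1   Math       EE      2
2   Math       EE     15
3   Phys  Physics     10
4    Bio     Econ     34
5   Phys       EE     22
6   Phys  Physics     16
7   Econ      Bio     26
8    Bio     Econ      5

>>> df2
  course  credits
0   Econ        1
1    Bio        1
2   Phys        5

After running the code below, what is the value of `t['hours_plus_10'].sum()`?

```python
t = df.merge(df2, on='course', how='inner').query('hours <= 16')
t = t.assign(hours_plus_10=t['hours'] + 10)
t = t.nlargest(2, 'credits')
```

merge on 'course' (how='inner') → 7 rows:
  course    major  hours  credits
0   Econ       EE     39        1
1   Phys  Physics     10        5
2    Bio     Econ     34        1
3   Phys       EE     22        5
4   Phys  Physics     16        5
5   Econ      Bio     26        1
6    Bio     Econ      5        1
filter rows where hours <= 16:
  course    major  hours  credits
1   Phys  Physics     10        5
4   Phys  Physics     16        5
6    Bio     Econ      5        1
add column hours_plus_10 = t['hours'] + 10:
  course    major  hours  credits  hours_plus_10
1   Phys  Physics     10        5             20
4   Phys  Physics     16        5             26
6    Bio     Econ      5        1             15
take 2 rows with largest credits:
  course    major  hours  credits  hours_plus_10
1   Phys  Physics     10        5             20
4   Phys  Physics     16        5             26

46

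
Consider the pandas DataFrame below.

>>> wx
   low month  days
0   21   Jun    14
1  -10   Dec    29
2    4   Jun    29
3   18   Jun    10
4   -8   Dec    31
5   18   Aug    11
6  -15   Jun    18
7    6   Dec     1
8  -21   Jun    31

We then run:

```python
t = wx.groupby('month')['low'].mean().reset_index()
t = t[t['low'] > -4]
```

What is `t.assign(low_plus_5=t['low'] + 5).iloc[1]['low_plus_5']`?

group by month, mean of low:
month
Aug    18.0
Dec    -4.0
Jun     1.4
Name: low, dtype: float64
reset_index():
  month   low
0   Aug  18.0
1   Dec  -4.0
2   Jun   1.4
filter rows where low > -4:
  month   low
0   Aug  18.0
2   Jun   1.4
add column low_plus_5 = t['low'] + 5:
  month   low  low_plus_5
0   Aug  18.0        23.0
2   Jun   1.4         6.4
Finally, value at position 1, column 'low_plus_5' = 6.4.

6.4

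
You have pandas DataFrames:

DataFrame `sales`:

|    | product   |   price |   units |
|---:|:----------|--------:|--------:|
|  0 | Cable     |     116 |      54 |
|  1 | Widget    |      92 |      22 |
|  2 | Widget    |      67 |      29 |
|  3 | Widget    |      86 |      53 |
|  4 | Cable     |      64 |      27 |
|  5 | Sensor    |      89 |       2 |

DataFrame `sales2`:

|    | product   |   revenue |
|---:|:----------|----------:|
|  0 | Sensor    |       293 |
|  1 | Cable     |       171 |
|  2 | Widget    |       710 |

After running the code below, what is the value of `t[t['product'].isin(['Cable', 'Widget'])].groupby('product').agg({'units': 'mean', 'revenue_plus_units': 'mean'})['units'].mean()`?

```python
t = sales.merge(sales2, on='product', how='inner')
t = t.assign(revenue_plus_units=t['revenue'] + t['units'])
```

merge on 'product' (how='inner') → 6 rows:
  product  price  units  revenue
0   Cable    116     54      171
1  Widget     92     22      710
2  Widget     67     29      710
3  Widget     86     53      710
4   Cable     64     27      171
5  Sensor     89      2      293
add column revenue_plus_units = t['revenue'] + t['units']:
  product  price  units  revenue  revenue_plus_units
0   Cable    116     54      171                 225
1  Widget     92     22      710                 732
2  Widget     67     29      710                 739
3  Widget     86     53      710                 763
4   Cable     64     27      171                 198
5  Sensor     89      2      293                 295
filter rows where product in ['Cable', 'Widget']:
  product  price  units  revenue  revenue_plus_units
0   Cable    116     54      171                 225
1  Widget     92     22      710                 732
2  Widget     67     29      710                 739
3  Widget     86     53      710                 763
4   Cable     64     27      171                 198
group by product: mean(units), mean(revenue_plus_units):
             units  revenue_plus_units
product                               
Cable    40.500000          211.500000
Widget   34.666667          744.666667
So mean() = 37.5833333333.

37.5833333333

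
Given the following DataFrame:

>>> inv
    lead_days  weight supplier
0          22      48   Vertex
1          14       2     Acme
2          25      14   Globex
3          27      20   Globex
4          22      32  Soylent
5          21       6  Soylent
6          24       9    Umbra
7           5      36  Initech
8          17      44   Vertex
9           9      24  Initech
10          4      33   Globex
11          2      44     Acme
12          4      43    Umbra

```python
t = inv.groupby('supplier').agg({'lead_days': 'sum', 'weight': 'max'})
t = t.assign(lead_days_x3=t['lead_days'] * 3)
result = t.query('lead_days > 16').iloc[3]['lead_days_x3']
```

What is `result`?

117

group by supplier: sum(lead_days), max(weight):
          lead_days  weight
supplier                   
Acme             16      44
Globex           56      33
Initech          14      36
Soylent          43      32
Umbra            28      43
Vertex           39      48
add column lead_days_x3 = t['lead_days'] * 3:
          lead_days  weight  lead_days_x3
supplier                                 
Acme             16      44            48
Globex           56      33           168
Initech          14      36            42
Soylent          43      32           129
Umbra            28      43            84
Vertex           39      48           117
filter rows where lead_days > 16:
          lead_days  weight  lead_days_x3
supplier                                 
Globex           56      33           168
Soylent          43      32           129
Umbra            28      43            84
Vertex           39      48           117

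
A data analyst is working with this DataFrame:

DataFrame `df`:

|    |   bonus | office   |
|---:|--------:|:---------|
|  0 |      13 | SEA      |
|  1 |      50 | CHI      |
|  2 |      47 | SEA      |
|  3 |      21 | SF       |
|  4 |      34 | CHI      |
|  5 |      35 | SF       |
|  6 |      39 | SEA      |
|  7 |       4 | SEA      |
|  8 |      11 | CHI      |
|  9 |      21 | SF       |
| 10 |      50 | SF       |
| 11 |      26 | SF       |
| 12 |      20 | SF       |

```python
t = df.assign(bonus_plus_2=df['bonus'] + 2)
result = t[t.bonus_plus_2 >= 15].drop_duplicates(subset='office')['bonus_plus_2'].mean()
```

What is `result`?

add column bonus_plus_2 = df['bonus'] + 2:
    bonus office  bonus_plus_2
0      13    SEA            15
1      50    CHI            52
2      47    SEA            49
3      21     SF            23
4      34    CHI            36
5      35     SF            37
6      39    SEA            41
7       4    SEA             6
8      11    CHI            13
9      21     SF            23
10     50     SF            52
11     26     SF            28
12     20     SF            22
filter rows where bonus_plus_2 >= 15:
    bonus office  bonus_plus_2
0      13    SEA            15
1      50    CHI            52
2      47    SEA            49
3      21     SF            23
4      34    CHI            36
5      35     SF            37
6      39    SEA            41
9      21     SF            23
10     50     SF            52
11     26     SF            28
12     20     SF            22
drop duplicate office (keep=first):
   bonus office  bonus_plus_2
0     13    SEA            15
1     50    CHI            52
3     21     SF            23
Reading off the mean of column 'bonus_plus_2', we get 30.0.

30.0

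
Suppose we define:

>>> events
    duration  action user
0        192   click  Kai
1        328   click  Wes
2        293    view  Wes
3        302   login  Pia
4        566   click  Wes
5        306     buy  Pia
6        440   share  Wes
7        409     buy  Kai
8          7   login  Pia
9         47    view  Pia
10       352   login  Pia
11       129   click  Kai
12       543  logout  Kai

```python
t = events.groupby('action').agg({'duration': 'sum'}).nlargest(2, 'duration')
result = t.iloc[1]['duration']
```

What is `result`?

715

group by action, sum of duration:
        duration
action          
buy          715
click       1215
login        661
logout       543
share        440
view         340
take 2 rows with largest duration:
        duration
action          
click       1215
buy          715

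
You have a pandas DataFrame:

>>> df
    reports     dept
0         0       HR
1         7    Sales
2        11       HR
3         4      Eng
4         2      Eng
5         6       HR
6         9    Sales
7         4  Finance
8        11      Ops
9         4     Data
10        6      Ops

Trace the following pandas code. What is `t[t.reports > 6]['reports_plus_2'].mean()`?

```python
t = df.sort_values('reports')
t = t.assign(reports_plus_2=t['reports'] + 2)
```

sort by reports:
    reports     dept
0         0       HR
4         2      Eng
3         4      Eng
7         4  Finance
9         4     Data
5         6       HR
10        6      Ops
1         7    Sales
6         9    Sales
2        11       HR
8        11      Ops
add column reports_plus_2 = t['reports'] + 2:
    reports     dept  reports_plus_2
0         0       HR               2
4         2      Eng               4
3         4      Eng               6
7         4  Finance               6
9         4     Data               6
5         6       HR               8
10        6      Ops               8
1         7    Sales               9
6         9    Sales              11
2        11       HR              13
8        11      Ops              13
filter rows where reports > 6:
   reports   dept  reports_plus_2
1        7  Sales               9
6        9  Sales              11
2       11     HR              13
8       11    Ops              13
mean of column 'reports_plus_2' → 11.5

11.5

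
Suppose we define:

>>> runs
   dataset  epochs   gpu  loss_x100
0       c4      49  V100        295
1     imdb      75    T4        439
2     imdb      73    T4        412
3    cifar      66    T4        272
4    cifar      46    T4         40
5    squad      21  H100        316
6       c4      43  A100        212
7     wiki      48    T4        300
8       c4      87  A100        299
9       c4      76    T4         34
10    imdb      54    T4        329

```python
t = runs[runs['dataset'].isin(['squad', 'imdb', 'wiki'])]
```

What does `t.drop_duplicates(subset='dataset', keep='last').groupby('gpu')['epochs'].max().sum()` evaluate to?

75

filter rows where dataset in ['squad', 'imdb', 'wiki']:
   dataset  epochs   gpu  loss_x100
1     imdb      75    T4        439
2     imdb      73    T4        412
5    squad      21  H100        316
7     wiki      48    T4        300
10    imdb      54    T4        329
drop duplicate dataset (keep=last):
   dataset  epochs   gpu  loss_x100
5    squad      21  H100        316
7     wiki      48    T4        300
10    imdb      54    T4        329
group by gpu, max of epochs:
gpu
H100    21
T4      54
Name: epochs, dtype: int64
Then the sum of the resulting series: 75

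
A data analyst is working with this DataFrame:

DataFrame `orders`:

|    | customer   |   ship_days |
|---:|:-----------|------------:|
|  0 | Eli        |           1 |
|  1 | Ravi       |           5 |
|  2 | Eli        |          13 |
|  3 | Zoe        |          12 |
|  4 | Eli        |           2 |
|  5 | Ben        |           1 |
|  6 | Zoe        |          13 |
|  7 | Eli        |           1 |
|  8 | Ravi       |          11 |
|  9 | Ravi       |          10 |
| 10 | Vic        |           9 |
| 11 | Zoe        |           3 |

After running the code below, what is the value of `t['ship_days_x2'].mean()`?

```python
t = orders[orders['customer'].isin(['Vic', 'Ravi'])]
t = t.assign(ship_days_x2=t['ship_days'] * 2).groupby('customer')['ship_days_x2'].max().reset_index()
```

20.0

filter rows where customer in ['Vic', 'Ravi']:
   customer  ship_days
1      Ravi          5
8      Ravi         11
9      Ravi         10
10      Vic          9
add column ship_days_x2 = t['ship_days'] * 2:
   customer  ship_days  ship_days_x2
1      Ravi          5            10
8      Ravi         11            22
9      Ravi         10            20
10      Vic          9            18
group by customer, max of ship_days_x2:
customer
Ravi    22
Vic     18
Name: ship_days_x2, dtype: int64
reset_index():
  customer  ship_days_x2
0     Ravi            22
1      Vic            18
Then the mean of column 'ship_days_x2': 20.0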